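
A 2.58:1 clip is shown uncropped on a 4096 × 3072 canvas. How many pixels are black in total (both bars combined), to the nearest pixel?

6080115 pixels

Since 2.580 > 1.333, the clip is width-limited.
The clip is 4096 / 2.580 ≈ 1587.5969 px tall.
Black = 3072 − 1587.5969 = 1484.4031 px.
Across the 4096-px span: 1484.4031 × 4096 ≈ 6080115 px.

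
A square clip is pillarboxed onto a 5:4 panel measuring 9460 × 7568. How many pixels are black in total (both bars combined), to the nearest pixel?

14318656 pixels

Since 1.000 < 1.250, the clip is height-limited.
The clip is 7568 × 1/1 ≈ 7568.0000 px wide.
Black = 9460 − 7568.0000 = 1892.0000 px.
That's 1892.0000 × 7568 ≈ 14318656 black pixels.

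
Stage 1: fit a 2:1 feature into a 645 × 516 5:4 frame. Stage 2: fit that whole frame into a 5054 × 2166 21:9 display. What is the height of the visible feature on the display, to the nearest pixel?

2:1 in 645×516: fills the width, so the feature is 645.00 × 322.50.
5:4 in 5054×2166: fills the height, so the intermediate becomes 2707.50 × 2166.00 — a scale of ×4.1977.
So the feature's height is 322.50 × 4.1977 ≈ 1353.75.

1354 px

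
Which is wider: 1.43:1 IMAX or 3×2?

3×2

1.43 and 3×2 = 1.5; 1.5 > 1.43.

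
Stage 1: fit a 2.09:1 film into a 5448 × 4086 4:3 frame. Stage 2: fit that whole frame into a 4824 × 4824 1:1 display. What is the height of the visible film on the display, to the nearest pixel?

Inside the 5448×4086 canvas the film is width-limited at 5448.00 × 2606.70.
4:3 in 4824×4824: fills the width, so the intermediate becomes 4824.00 × 3618.00 — a scale of ×0.8855.
Applying the same ×0.8855: 2606.70 → 2308.13.

2308 px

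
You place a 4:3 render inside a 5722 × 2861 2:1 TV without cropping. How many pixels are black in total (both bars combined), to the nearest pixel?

5456881 pixels

Since 1.333 < 2.000, the render is height-limited.
That makes the image 3814.6667 px wide (2861 × 4/3).
Black = 5722 − 3814.6667 = 1907.3333 px.
Across the 2861-px span: 1907.3333 × 2861 ≈ 5456881 px.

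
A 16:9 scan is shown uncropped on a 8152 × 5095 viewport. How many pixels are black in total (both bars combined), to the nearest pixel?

4153444 pixels

Since 1.778 > 1.600, the scan is width-limited.
Content height = 8152 × 9/16 ≈ 4585.5000 px.
Leftover height: 5095 − 4585.5000 = 509.5000 px.
Across the 8152-px span: 509.5000 × 8152 ≈ 4153444 px.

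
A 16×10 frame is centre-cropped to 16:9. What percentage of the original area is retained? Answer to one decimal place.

16:9 is wider than 16×10, so the crop keeps the full width and trims the height.
(1.600)/(1.778) ≈ 0.900 of the area survives.

90.0%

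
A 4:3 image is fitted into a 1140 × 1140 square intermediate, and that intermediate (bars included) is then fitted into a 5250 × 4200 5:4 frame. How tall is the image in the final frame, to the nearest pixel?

Inside the 1140×1140 canvas the image is width-limited at 1140.00 × 855.00.
Second fit — the square canvas into 5250×4200 spans the height: 4200.00 × 4200.00 (×3.6842 from 1140×1140).
So the image's height is 855.00 × 3.6842 ≈ 3150.00.

3150 px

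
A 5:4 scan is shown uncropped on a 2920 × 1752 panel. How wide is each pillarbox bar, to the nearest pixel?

365 px

Since 1.250 < 1.667, the scan is height-limited.
Content width = 1752 × 5/4 ≈ 2190.00 px.
Leftover width: 2920 − 2190.00 = 730.00 px → 365.00 each side.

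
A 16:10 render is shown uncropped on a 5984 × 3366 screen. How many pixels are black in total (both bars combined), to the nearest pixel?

2014214 pixels

16:10 (1.600) < 16:9 (1.778), so the render fills the height.
The render is 3366 × 16/10 ≈ 5385.6000 px wide.
Black = 5984 − 5385.6000 = 598.4000 px.
Bar area = 598.4000 × 3366 ≈ 2014214 px.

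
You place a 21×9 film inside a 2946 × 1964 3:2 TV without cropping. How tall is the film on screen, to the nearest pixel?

1263 px

Since 2.333 > 1.500, the film is width-limited.
Content height = 2946 × 9/21 ≈ 1262.57 px.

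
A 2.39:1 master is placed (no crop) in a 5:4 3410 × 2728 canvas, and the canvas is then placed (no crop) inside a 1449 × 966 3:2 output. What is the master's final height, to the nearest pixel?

505 px

First fit — 2.39:1 into 3410×2728 spans the width: 3410.00 × 1426.78.
Second fit — the 5:4 canvas into 1449×966 spans the height: 1207.50 × 966.00 (×0.3541 from 3410×2728).
Applying the same ×0.3541: 1426.78 → 505.23.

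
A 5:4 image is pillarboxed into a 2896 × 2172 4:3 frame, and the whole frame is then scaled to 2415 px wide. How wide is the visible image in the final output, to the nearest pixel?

2264 px

Fitted into 2896×2172, the image spans the height; its width is 2172 × 5/4 ≈ 2715.00 px.
Scaling 2896 → 2415 is ×0.8339, so the width becomes 2715.00 × 0.8339 ≈ 2264.06 px.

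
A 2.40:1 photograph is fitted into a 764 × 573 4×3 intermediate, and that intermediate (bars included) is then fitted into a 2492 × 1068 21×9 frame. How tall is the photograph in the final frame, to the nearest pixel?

2.40:1 in 764×573: fills the width, so the photograph is 764.00 × 318.33.
The 4×3 canvas is height-limited in 2492×1068, giving 1424.00 × 1068.00; scale factor 1.8639.
Applying the same ×1.8639: 318.33 → 593.33.

593 px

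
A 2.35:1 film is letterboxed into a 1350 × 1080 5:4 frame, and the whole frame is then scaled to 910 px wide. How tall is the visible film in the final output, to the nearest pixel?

387 px

Fitted into 1350×1080, the film spans the width; its height is 1350 / 2.350 ≈ 574.47 px.
Scaling 1350 → 910 is ×0.6741, so the height becomes 574.47 × 0.6741 ≈ 387.23 px.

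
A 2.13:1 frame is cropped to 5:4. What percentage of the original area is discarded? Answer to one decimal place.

41.3%

Going from 2.13:1 to 5:4 means cutting width while keeping height.
(1.250)/(2.130) ≈ 0.587 of the area survives, leaving 41.31% discarded.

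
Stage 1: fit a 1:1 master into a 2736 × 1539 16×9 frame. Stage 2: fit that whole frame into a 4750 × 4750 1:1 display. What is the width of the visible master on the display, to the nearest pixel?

2672 px

First fit — 1:1 into 2736×1539 spans the height: 1539.00 × 1539.00.
Second fit — the 16×9 canvas into 4750×4750 spans the width: 4750.00 × 2671.88 (×1.7361 from 2736×1539).
Applying the same ×1.7361: 1539.00 → 2671.88.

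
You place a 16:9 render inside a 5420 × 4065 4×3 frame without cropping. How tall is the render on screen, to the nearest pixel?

16:9 is wider than 4×3, so it spans the full width.
The render is 5420 × 9/16 ≈ 3048.75 px tall.

3049 px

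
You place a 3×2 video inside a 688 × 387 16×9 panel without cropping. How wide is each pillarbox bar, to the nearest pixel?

54 px

3×2 is narrower than 16×9, so it spans the full height.
The video is 387 × 3/2 ≈ 580.50 px wide.
688 − 580.50 = 107.50 px of bars (53.75 each).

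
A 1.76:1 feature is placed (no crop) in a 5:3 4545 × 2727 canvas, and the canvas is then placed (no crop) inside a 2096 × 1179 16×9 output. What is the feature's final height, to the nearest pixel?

1116 px

First fit — 1.76:1 into 4545×2727 spans the width: 4545.00 × 2582.39.
The 5:3 canvas is height-limited in 2096×1179, giving 1965.00 × 1179.00; scale factor 0.4323.
Applying the same ×0.4323: 2582.39 → 1116.48.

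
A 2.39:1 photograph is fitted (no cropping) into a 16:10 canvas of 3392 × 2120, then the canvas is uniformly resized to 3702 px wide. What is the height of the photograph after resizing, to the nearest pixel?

At 3392×2120 the photograph is width-limited, so height = 3392 / 2.390 ≈ 1419.25 px.
Scaling 3392 → 3702 is ×1.0914, so the height becomes 1419.25 × 1.0914 ≈ 1548.95 px.

1549 px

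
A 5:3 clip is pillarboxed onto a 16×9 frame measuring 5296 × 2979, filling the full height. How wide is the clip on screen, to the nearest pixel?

That makes the image 4965.00 px wide (2979 × 5/3).

4965 px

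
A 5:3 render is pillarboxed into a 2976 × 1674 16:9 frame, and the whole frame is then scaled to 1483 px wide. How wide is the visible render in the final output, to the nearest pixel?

1390 px

At 2976×1674 the render is height-limited, so width = 1674 × 5/3 ≈ 2790.00 px.
Scaling 2976 → 1483 is ×0.4983, so the width becomes 2790.00 × 0.4983 ≈ 1390.31 px.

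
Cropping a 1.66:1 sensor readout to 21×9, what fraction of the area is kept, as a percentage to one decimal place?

Going from 1.66:1 to 21×9 means cutting height while keeping width.
Fraction kept = (1.660)/(2.333) ≈ 71.14%.

71.1%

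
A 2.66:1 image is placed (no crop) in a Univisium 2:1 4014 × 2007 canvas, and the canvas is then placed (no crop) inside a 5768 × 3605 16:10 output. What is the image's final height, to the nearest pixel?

2168 px

First fit — 2.66:1 into 4014×2007 spans the width: 4014.00 × 1509.02.
The Univisium 2:1 canvas is width-limited in 5768×3605, giving 5768.00 × 2884.00; scale factor 1.4370.
The image scales with it: height 1509.02 × 1.4370 ≈ 2168.42.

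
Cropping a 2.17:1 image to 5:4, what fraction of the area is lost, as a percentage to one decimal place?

42.4%

The height stays; only width is cut (since 5:4 is narrower than 2.17:1).
Area ratio = (1.250)/(2.170) = 57.60%; the remaining 42.40% is cropped out.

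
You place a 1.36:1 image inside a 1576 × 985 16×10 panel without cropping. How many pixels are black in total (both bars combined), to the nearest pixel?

232854 pixels

1.36:1 (1.360) < 16×10 (1.600), so the image fills the height.
That makes the image 1339.6000 px wide (985 × 1.360).
1576 − 1339.6000 = 236.4000 px of bars.
Bar area = 236.4000 × 985 ≈ 232854 px.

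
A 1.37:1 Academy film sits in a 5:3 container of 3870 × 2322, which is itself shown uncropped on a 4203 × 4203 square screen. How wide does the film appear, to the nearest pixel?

3455 px

Inside the 3870×2322 canvas the film is height-limited at 3181.14 × 2322.00.
5:3 in 4203×4203: fills the width, so the intermediate becomes 4203.00 × 2521.80 — a scale of ×1.0860.
The film scales with it: width 3181.14 × 1.0860 ≈ 3454.87.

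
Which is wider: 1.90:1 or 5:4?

1.90:1

1.9 and 5:4 = 1.25; 1.9 > 1.25.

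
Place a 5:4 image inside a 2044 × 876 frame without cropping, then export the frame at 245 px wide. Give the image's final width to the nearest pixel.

At 2044×876 the image is height-limited, so width = 876 × 5/4 ≈ 1095.00 px.
Resizing to 245 px wide multiplies everything by 0.1199: 1095.00 → 131.25 px.

131 px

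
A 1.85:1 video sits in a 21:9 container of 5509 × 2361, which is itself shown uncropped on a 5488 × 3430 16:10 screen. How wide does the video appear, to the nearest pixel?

1.85:1 in 5509×2361: fills the height, so the video is 4367.85 × 2361.00.
Second fit — the 21:9 canvas into 5488×3430 spans the width: 5488.00 × 2352.00 (×0.9962 from 5509×2361).
Applying the same ×0.9962: 4367.85 → 4351.20.

4351 px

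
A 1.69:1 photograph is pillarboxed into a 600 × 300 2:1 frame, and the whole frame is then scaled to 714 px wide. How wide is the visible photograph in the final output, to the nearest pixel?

Fitted into 600×300, the photograph spans the height; its width is 300 × 1.690 ≈ 507.00 px.
Resizing to 714 px wide multiplies everything by 1.1900: 507.00 → 603.33 px.

603 px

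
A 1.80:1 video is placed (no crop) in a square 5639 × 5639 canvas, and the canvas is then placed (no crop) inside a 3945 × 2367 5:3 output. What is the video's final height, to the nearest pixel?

First fit — 1.80:1 into 5639×5639 spans the width: 5639.00 × 3132.78.
square in 3945×2367: fills the height, so the intermediate becomes 2367.00 × 2367.00 — a scale of ×0.4198.
Applying the same ×0.4198: 3132.78 → 1315.00.

1315 px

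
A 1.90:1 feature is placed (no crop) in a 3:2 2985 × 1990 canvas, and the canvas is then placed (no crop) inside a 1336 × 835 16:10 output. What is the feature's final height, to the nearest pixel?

659 px

First fit — 1.90:1 into 2985×1990 spans the width: 2985.00 × 1571.05.
Second fit — the 3:2 canvas into 1336×835 spans the height: 1252.50 × 835.00 (×0.4196 from 2985×1990).
So the feature's height is 1571.05 × 0.4196 ≈ 659.21.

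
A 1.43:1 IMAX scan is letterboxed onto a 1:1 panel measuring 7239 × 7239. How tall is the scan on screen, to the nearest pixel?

5062 px

Since 1.430 > 1.000, the scan is width-limited.
Content height = 7239 / 1.430 ≈ 5062.24 px.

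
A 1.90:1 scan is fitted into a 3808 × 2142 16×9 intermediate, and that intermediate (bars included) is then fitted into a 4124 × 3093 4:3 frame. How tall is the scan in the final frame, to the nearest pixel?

Inside the 3808×2142 canvas the scan is width-limited at 3808.00 × 2004.21.
The 16×9 canvas is width-limited in 4124×3093, giving 4124.00 × 2319.75; scale factor 1.0830.
Applying the same ×1.0830: 2004.21 → 2170.53.

2171 px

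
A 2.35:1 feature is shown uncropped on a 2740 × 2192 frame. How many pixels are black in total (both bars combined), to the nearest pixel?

Since 2.350 > 1.250, the feature is width-limited.
The feature is 2740 / 2.350 ≈ 1165.9574 px tall.
Black = 2192 − 1165.9574 = 1026.0426 px.
Bar area = 1026.0426 × 2740 ≈ 2811357 px.

2811357 pixels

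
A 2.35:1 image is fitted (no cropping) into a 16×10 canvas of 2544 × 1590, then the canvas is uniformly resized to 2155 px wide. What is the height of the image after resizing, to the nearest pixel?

917 px

In the 2544×1590 frame the image fills the width: height = 2544 / 2.350 ≈ 1082.55 px.
Resizing to 2155 px wide multiplies everything by 0.8471: 1082.55 → 917.02 px.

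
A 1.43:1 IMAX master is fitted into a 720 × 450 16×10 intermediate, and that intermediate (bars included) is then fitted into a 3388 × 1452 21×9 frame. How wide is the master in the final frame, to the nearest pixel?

1.43:1 IMAX in 720×450: fills the height, so the master is 643.50 × 450.00.
The 16×10 canvas is height-limited in 3388×1452, giving 2323.20 × 1452.00; scale factor 3.2267.
Applying the same ×3.2267: 643.50 → 2076.36.

2076 px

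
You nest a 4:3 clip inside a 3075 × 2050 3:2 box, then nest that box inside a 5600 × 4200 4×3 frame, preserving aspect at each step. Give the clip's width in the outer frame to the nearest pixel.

4978 px

4:3 in 3075×2050: fills the height, so the clip is 2733.33 × 2050.00.
Second fit — the 3:2 canvas into 5600×4200 spans the width: 5600.00 × 3733.33 (×1.8211 from 3075×2050).
So the clip's width is 2733.33 × 1.8211 ≈ 4977.78.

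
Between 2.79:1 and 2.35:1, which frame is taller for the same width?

2.79 and 2.35; 2.79 > 2.35. The smaller width-to-height ratio is the taller frame.

2.35:1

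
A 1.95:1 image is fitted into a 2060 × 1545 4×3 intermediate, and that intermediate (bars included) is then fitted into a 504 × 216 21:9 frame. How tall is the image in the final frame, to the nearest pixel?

1.95:1 in 2060×1545: fills the width, so the image is 2060.00 × 1056.41.
Second fit — the 4×3 canvas into 504×216 spans the height: 288.00 × 216.00 (×0.1398 from 2060×1545).
Applying the same ×0.1398: 1056.41 → 147.69.

148 px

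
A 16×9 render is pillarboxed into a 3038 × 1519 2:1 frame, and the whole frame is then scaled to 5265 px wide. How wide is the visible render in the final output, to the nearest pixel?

Fitted into 3038×1519, the render spans the height; its width is 1519 × 16/9 ≈ 2700.44 px.
Scaling 3038 → 5265 is ×1.7330, so the width becomes 2700.44 × 1.7330 ≈ 4680.00 px.

4680 px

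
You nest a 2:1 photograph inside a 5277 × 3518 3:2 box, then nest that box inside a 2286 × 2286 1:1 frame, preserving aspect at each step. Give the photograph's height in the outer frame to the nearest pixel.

1143 px

First fit — 2:1 into 5277×3518 spans the width: 5277.00 × 2638.50.
The 3:2 canvas is width-limited in 2286×2286, giving 2286.00 × 1524.00; scale factor 0.4332.
Applying the same ×0.4332: 2638.50 → 1143.00.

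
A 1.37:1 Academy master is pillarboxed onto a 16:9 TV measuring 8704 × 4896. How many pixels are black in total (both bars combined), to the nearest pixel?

9774766 pixels

Since 1.370 < 1.778, the master is height-limited.
The master is 4896 × 1.370 ≈ 6707.5200 px wide.
Leftover width: 8704 − 6707.5200 = 1996.4800 px.
That's 1996.4800 × 4896 ≈ 9774766 black pixels.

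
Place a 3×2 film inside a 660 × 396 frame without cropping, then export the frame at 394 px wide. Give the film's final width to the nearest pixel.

At 660×396 the film is height-limited, so width = 396 × 3/2 ≈ 594.00 px.
The frame scales by 394/660 = 0.5970; 594.00 × 0.5970 ≈ 354.60 px.

355 px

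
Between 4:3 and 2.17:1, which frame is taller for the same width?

4:3

4:3 = 1.333 and 2.17; 2.17 > 1.333. The smaller width-to-height ratio is the taller frame.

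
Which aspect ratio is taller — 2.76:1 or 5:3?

2.76 and 5:3 = 1.667; 2.76 > 1.667. The smaller width-to-height ratio is the taller frame.

5:3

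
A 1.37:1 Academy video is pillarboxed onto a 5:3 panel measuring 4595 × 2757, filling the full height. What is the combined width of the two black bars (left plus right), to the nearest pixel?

Content width = 2757 × 1.370 ≈ 3777.09 px.
Black = 4595 − 3777.09 = 817.91 px.

818 px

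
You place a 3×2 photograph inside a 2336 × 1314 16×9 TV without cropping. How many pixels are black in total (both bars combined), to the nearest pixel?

3×2 (1.500) < 16×9 (1.778), so the photograph fills the height.
Content width = 1314 × 3/2 ≈ 1971.0000 px.
Leftover width: 2336 − 1971.0000 = 365.0000 px.
Bar area = 365.0000 × 1314 ≈ 479610 px.

479610 pixels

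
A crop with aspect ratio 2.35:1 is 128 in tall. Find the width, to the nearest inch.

301 in

Width = 128 × 2.350 = 300.80.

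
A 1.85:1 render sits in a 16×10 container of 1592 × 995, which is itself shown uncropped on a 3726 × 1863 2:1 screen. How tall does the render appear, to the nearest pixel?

1611 px

1.85:1 in 1592×995: fills the width, so the render is 1592.00 × 860.54.
Second fit — the 16×10 canvas into 3726×1863 spans the height: 2980.80 × 1863.00 (×1.8724 from 1592×995).
Applying the same ×1.8724: 860.54 → 1611.24.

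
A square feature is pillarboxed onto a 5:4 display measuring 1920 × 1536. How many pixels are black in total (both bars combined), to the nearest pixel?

589824 pixels

square (1.000) < 5:4 (1.250), so the feature fills the height.
That makes the image 1536.0000 px wide (1536 × 1/1).
Leftover width: 1920 − 1536.0000 = 384.0000 px.
That's 384.0000 × 1536 ≈ 589824 black pixels.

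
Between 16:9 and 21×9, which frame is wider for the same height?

16:9 = 1.778 and 21×9 = 2.333; 2.333 > 1.778.

21×9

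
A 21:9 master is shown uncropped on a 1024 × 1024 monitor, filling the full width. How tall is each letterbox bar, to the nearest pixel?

293 px

That makes the image 438.86 px tall (1024 × 9/21).
Leftover height: 1024 − 438.86 = 585.14 px → 292.57 each side.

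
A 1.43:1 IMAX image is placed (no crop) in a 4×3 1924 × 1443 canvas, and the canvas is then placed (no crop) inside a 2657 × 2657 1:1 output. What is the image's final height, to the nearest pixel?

Inside the 1924×1443 canvas the image is width-limited at 1924.00 × 1345.45.
Second fit — the 4×3 canvas into 2657×2657 spans the width: 2657.00 × 1992.75 (×1.3810 from 1924×1443).
The image scales with it: height 1345.45 × 1.3810 ≈ 1858.04.

1858 px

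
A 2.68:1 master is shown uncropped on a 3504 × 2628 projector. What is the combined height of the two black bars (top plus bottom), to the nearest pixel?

2.68:1 is wider than 4:3, so it spans the full width.
Content height = 3504 / 2.680 ≈ 1307.46 px.
2628 − 1307.46 = 1320.54 px of bars.

1321 px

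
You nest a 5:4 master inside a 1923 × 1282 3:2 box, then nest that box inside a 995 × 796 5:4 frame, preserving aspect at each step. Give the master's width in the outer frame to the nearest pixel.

First fit — 5:4 into 1923×1282 spans the height: 1602.50 × 1282.00.
Second fit — the 3:2 canvas into 995×796 spans the width: 995.00 × 663.33 (×0.5174 from 1923×1282).
Applying the same ×0.5174: 1602.50 → 829.17.

829 px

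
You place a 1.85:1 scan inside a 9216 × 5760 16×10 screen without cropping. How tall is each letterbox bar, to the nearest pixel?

1.85:1 (1.850) > 16×10 (1.600), so the scan fills the width.
That makes the image 4981.62 px tall (9216 / 1.850).
5760 − 4981.62 = 778.38 px of bars (389.19 each).

389 px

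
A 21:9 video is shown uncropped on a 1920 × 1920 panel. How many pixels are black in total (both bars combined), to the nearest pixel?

2106514 pixels

21:9 is wider than 1:1, so it spans the full width.
That makes the image 822.8571 px tall (1920 × 9/21).
1920 − 822.8571 = 1097.1429 px of bars.
Across the 1920-px span: 1097.1429 × 1920 ≈ 2106514 px.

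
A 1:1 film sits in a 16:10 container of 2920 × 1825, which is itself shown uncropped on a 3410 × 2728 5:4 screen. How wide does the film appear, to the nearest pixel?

2131 px

First fit — 1:1 into 2920×1825 spans the height: 1825.00 × 1825.00.
The 16:10 canvas is width-limited in 3410×2728, giving 3410.00 × 2131.25; scale factor 1.1678.
The film scales with it: width 1825.00 × 1.1678 ≈ 2131.25.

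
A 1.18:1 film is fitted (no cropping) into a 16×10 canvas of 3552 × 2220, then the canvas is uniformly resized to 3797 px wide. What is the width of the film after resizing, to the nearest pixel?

2800 px

Fitted into 3552×2220, the film spans the height; its width is 2220 × 1.180 ≈ 2619.60 px.
The frame scales by 3797/3552 = 1.0690; 2619.60 × 1.0690 ≈ 2800.29 px.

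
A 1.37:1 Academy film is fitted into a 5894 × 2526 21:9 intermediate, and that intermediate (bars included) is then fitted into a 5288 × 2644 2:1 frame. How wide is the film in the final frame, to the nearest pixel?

1.37:1 Academy in 5894×2526: fills the height, so the film is 3460.62 × 2526.00.
The 21:9 canvas is width-limited in 5288×2644, giving 5288.00 × 2266.29; scale factor 0.8972.
Applying the same ×0.8972: 3460.62 → 3104.81.

3105 px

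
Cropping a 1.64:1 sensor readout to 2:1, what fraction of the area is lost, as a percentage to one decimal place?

Going from 1.64:1 to 2:1 means cutting height while keeping width.
Area ratio = (1.640)/(2.000) = 82.00%; the remaining 18.00% is cropped out.

18.0%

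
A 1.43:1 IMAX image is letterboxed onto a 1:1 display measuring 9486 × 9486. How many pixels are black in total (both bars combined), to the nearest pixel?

1.43:1 IMAX (1.430) > 1:1 (1.000), so the image fills the width.
That makes the image 6633.5664 px tall (9486 / 1.430).
Black = 9486 − 6633.5664 = 2852.4336 px.
Across the 9486-px span: 2852.4336 × 9486 ≈ 27058185 px.

27058185 pixels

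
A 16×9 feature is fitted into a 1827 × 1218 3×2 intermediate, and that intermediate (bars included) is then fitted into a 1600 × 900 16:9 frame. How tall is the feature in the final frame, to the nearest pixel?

759 px

Inside the 1827×1218 canvas the feature is width-limited at 1827.00 × 1027.69.
Second fit — the 3×2 canvas into 1600×900 spans the height: 1350.00 × 900.00 (×0.7389 from 1827×1218).
Applying the same ×0.7389: 1027.69 → 759.38.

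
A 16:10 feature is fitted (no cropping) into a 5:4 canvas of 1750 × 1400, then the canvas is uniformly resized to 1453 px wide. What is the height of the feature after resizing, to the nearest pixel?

In the 1750×1400 frame the feature fills the width: height = 1750 × 10/16 ≈ 1093.75 px.
Scaling 1750 → 1453 is ×0.8303, so the height becomes 1093.75 × 0.8303 ≈ 908.12 px.

908 px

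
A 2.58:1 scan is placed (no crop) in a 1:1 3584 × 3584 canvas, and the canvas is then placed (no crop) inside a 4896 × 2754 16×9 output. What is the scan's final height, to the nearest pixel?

1067 px

Inside the 3584×3584 canvas the scan is width-limited at 3584.00 × 1389.15.
The 1:1 canvas is height-limited in 4896×2754, giving 2754.00 × 2754.00; scale factor 0.7684.
So the scan's height is 1389.15 × 0.7684 ≈ 1067.44.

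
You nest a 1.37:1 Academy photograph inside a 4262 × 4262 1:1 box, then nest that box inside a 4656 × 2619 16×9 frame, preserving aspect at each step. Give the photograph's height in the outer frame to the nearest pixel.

First fit — 1.37:1 Academy into 4262×4262 spans the width: 4262.00 × 3110.95.
1:1 in 4656×2619: fills the height, so the intermediate becomes 2619.00 × 2619.00 — a scale of ×0.6145.
So the photograph's height is 3110.95 × 0.6145 ≈ 1911.68.

1912 px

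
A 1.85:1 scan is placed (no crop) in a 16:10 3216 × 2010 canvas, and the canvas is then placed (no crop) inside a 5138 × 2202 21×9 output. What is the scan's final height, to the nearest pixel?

First fit — 1.85:1 into 3216×2010 spans the width: 3216.00 × 1738.38.
The 16:10 canvas is height-limited in 5138×2202, giving 3523.20 × 2202.00; scale factor 1.0955.
Applying the same ×1.0955: 1738.38 → 1904.43.

1904 px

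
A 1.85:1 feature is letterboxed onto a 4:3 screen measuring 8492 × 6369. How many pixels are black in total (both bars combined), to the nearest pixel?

15104973 pixels

1.85:1 is wider than 4:3, so it spans the full width.
The feature is 8492 / 1.850 ≈ 4590.2703 px tall.
Black = 6369 − 4590.2703 = 1778.7297 px.
Bar area = 1778.7297 × 8492 ≈ 15104973 px.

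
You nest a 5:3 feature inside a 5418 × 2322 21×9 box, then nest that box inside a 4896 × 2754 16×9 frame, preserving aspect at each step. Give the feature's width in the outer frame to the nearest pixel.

3497 px

5:3 in 5418×2322: fills the height, so the feature is 3870.00 × 2322.00.
Second fit — the 21×9 canvas into 4896×2754 spans the width: 4896.00 × 2098.29 (×0.9037 from 5418×2322).
Applying the same ×0.9037: 3870.00 → 3497.14.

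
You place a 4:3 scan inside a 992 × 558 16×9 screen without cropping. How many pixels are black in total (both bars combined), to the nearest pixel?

4:3 (1.333) < 16×9 (1.778), so the scan fills the height.
Content width = 558 × 4/3 ≈ 744.0000 px.
Black = 992 − 744.0000 = 248.0000 px.
Bar area = 248.0000 × 558 ≈ 138384 px.

138384 pixels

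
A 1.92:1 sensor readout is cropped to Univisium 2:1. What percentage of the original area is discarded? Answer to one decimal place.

The width stays; only height is cut (since Univisium 2:1 is wider than 1.92:1).
Fraction kept = (1.920)/(2.000) ≈ 96.00%, so 4.00% is lost.

4.0%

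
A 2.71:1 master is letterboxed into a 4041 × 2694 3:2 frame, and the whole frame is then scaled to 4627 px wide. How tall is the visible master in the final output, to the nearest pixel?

1707 px

Fitted into 4041×2694, the master spans the width; its height is 4041 / 2.710 ≈ 1491.14 px.
Resizing to 4627 px wide multiplies everything by 1.1450: 1491.14 → 1707.38 px.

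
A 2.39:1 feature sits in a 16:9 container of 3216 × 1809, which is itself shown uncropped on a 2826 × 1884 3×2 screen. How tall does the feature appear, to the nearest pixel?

1182 px

First fit — 2.39:1 into 3216×1809 spans the width: 3216.00 × 1345.61.
Second fit — the 16:9 canvas into 2826×1884 spans the width: 2826.00 × 1589.62 (×0.8787 from 3216×1809).
The feature scales with it: height 1345.61 × 0.8787 ≈ 1182.43.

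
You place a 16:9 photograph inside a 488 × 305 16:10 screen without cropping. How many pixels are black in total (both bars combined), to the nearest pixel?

14884 pixels

16:9 is wider than 16:10, so it spans the full width.
Content height = 488 × 9/16 ≈ 274.5000 px.
305 − 274.5000 = 30.5000 px of bars.
That's 30.5000 × 488 ≈ 14884 black pixels.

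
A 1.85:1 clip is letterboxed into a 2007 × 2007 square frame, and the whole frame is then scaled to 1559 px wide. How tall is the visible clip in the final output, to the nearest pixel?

Fitted into 2007×2007, the clip spans the width; its height is 2007 / 1.850 ≈ 1084.86 px.
Resizing to 1559 px wide multiplies everything by 0.7768: 1084.86 → 842.70 px.

843 px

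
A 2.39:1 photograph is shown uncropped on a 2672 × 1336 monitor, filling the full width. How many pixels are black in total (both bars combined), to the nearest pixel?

Content height = 2672 / 2.390 ≈ 1117.9916 px.
Black = 1336 − 1117.9916 = 218.0084 px.
Bar area = 218.0084 × 2672 ≈ 582518 px.

582518 pixels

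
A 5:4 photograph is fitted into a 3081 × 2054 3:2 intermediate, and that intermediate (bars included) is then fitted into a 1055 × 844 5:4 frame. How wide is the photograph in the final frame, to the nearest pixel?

Inside the 3081×2054 canvas the photograph is height-limited at 2567.50 × 2054.00.
3:2 in 1055×844: fills the width, so the intermediate becomes 1055.00 × 703.33 — a scale of ×0.3424.
The photograph scales with it: width 2567.50 × 0.3424 ≈ 879.17.

879 px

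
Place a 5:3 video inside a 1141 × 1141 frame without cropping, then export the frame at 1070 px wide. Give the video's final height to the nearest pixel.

At 1141×1141 the video is width-limited, so height = 1141 × 3/5 ≈ 684.60 px.
Resizing to 1070 px wide multiplies everything by 0.9378: 684.60 → 642.00 px.

642 px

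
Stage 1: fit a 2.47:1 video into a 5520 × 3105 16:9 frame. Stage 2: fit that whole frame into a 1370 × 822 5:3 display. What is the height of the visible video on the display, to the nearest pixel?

Inside the 5520×3105 canvas the video is width-limited at 5520.00 × 2234.82.
The 16:9 canvas is width-limited in 1370×822, giving 1370.00 × 770.62; scale factor 0.2482.
Applying the same ×0.2482: 2234.82 → 554.66.

555 px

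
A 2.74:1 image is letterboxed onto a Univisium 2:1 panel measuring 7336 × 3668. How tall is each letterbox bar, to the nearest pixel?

Since 2.740 > 2.000, the image is width-limited.
That makes the image 2677.37 px tall (7336 / 2.740).
Black = 3668 − 2677.37 = 990.63 px, or 495.31 per bar.

495 px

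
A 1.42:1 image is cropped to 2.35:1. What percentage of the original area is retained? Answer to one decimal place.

60.4%

Going from 1.42:1 to 2.35:1 means cutting height while keeping width.
Area ratio = (1.420)/(2.350) = 60.43% retained.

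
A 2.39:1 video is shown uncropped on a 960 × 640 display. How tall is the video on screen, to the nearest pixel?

402 px

2.39:1 (2.390) > 3:2 (1.500), so the video fills the width.
The video is 960 / 2.390 ≈ 401.67 px tall.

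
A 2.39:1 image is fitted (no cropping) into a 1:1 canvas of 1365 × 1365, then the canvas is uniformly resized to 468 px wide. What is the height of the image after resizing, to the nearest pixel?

In the 1365×1365 frame the image fills the width: height = 1365 / 2.390 ≈ 571.13 px.
The frame scales by 468/1365 = 0.3429; 571.13 × 0.3429 ≈ 195.82 px.

196 px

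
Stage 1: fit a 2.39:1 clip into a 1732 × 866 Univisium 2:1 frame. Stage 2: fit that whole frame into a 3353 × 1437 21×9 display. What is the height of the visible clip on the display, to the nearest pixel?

2.39:1 in 1732×866: fills the width, so the clip is 1732.00 × 724.69.
Univisium 2:1 in 3353×1437: fills the height, so the intermediate becomes 2874.00 × 1437.00 — a scale of ×1.6594.
So the clip's height is 724.69 × 1.6594 ≈ 1202.51.

1203 px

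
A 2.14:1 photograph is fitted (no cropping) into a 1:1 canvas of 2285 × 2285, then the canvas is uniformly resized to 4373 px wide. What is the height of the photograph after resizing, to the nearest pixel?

Fitted into 2285×2285, the photograph spans the width; its height is 2285 / 2.140 ≈ 1067.76 px.
Scaling 2285 → 4373 is ×1.9138, so the height becomes 1067.76 × 1.9138 ≈ 2043.46 px.

2043 px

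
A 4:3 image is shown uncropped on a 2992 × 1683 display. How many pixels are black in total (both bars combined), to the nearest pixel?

4:3 is narrower than 16×9, so it spans the full height.
That makes the image 2244.0000 px wide (1683 × 4/3).
Black = 2992 − 2244.0000 = 748.0000 px.
That's 748.0000 × 1683 ≈ 1258884 black pixels.

1258884 pixels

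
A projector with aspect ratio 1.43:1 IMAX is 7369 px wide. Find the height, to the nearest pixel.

Height = 7369 / 1.430 = 5153.15.

5153 px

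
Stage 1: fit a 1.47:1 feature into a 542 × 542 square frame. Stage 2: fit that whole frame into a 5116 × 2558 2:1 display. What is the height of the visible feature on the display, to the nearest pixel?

Inside the 542×542 canvas the feature is width-limited at 542.00 × 368.71.
Second fit — the square canvas into 5116×2558 spans the height: 2558.00 × 2558.00 (×4.7196 from 542×542).
So the feature's height is 368.71 × 4.7196 ≈ 1740.14.

1740 px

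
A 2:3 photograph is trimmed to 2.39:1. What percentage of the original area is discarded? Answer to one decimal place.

2.39:1 is wider than 2:3, so the crop keeps the full width and trims the height.
Fraction kept = (0.667)/(2.390) ≈ 27.89%, so 72.11% is lost.

72.1%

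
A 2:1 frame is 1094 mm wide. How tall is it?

547 mm

Height = 1094·1/2 = 547.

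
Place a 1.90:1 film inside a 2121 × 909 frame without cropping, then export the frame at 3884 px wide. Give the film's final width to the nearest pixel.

3163 px

Fitted into 2121×909, the film spans the height; its width is 909 × 1.900 ≈ 1727.10 px.
Resizing to 3884 px wide multiplies everything by 1.8312: 1727.10 → 3162.69 px.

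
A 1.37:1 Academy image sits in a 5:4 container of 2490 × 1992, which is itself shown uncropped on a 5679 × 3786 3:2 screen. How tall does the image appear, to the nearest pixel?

3454 px

1.37:1 Academy in 2490×1992: fills the width, so the image is 2490.00 × 1817.52.
Second fit — the 5:4 canvas into 5679×3786 spans the height: 4732.50 × 3786.00 (×1.9006 from 2490×1992).
Applying the same ×1.9006: 1817.52 → 3454.38.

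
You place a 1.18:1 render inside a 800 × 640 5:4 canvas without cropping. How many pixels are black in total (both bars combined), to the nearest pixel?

28672 pixels

1.18:1 is narrower than 5:4, so it spans the full height.
That makes the image 755.2000 px wide (640 × 1.180).
800 − 755.2000 = 44.8000 px of bars.
Bar area = 44.8000 × 640 ≈ 28672 px.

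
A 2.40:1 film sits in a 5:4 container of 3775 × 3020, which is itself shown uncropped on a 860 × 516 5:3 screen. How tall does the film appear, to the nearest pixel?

Inside the 3775×3020 canvas the film is width-limited at 3775.00 × 1572.92.
Second fit — the 5:4 canvas into 860×516 spans the height: 645.00 × 516.00 (×0.1709 from 3775×3020).
Applying the same ×0.1709: 1572.92 → 268.75.

269 px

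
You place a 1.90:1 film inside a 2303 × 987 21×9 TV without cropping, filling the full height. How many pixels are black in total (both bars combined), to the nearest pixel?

The film is 987 × 1.900 ≈ 1875.3000 px wide.
2303 − 1875.3000 = 427.7000 px of bars.
Across the 987-px span: 427.7000 × 987 ≈ 422140 px.

422140 pixels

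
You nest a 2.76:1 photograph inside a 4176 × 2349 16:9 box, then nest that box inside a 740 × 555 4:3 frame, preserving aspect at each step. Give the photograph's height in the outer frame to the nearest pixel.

268 px

2.76:1 in 4176×2349: fills the width, so the photograph is 4176.00 × 1513.04.
16:9 in 740×555: fills the width, so the intermediate becomes 740.00 × 416.25 — a scale of ×0.1772.
Applying the same ×0.1772: 1513.04 → 268.12.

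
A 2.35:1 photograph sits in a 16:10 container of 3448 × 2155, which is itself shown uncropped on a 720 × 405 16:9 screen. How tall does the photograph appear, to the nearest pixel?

276 px

Inside the 3448×2155 canvas the photograph is width-limited at 3448.00 × 1467.23.
The 16:10 canvas is height-limited in 720×405, giving 648.00 × 405.00; scale factor 0.1879.
Applying the same ×0.1879: 1467.23 → 275.74.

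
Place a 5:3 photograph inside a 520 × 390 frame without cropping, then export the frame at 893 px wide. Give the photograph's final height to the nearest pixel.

At 520×390 the photograph is width-limited, so height = 520 × 3/5 ≈ 312.00 px.
Scaling 520 → 893 is ×1.7173, so the height becomes 312.00 × 1.7173 ≈ 535.80 px.

536 px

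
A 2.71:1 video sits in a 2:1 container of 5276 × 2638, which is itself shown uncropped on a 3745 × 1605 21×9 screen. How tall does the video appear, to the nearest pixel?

1185 px

First fit — 2.71:1 into 5276×2638 spans the width: 5276.00 × 1946.86.
2:1 in 3745×1605: fills the height, so the intermediate becomes 3210.00 × 1605.00 — a scale of ×0.6084.
So the video's height is 1946.86 × 0.6084 ≈ 1184.50.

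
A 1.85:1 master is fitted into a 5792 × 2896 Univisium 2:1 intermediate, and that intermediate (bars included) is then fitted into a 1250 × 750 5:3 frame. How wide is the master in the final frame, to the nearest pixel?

1156 px

Inside the 5792×2896 canvas the master is height-limited at 5357.60 × 2896.00.
The Univisium 2:1 canvas is width-limited in 1250×750, giving 1250.00 × 625.00; scale factor 0.2158.
The master scales with it: width 5357.60 × 0.2158 ≈ 1156.25.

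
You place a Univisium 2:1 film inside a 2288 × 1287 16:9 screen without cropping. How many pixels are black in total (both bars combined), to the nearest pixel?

327184 pixels

Since 2.000 > 1.778, the film is width-limited.
That makes the image 1144.0000 px tall (2288 × 1/2).
1287 − 1144.0000 = 143.0000 px of bars.
That's 143.0000 × 2288 ≈ 327184 black pixels.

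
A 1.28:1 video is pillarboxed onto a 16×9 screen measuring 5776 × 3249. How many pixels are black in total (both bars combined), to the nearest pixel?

5254543 pixels

1.28:1 (1.280) < 16×9 (1.778), so the video fills the height.
That makes the image 4158.7200 px wide (3249 × 1.280).
5776 − 4158.7200 = 1617.2800 px of bars.
That's 1617.2800 × 3249 ≈ 5254543 black pixels.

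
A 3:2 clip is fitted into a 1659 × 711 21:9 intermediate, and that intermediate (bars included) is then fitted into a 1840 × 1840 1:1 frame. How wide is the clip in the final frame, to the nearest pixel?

First fit — 3:2 into 1659×711 spans the height: 1066.50 × 711.00.
21:9 in 1840×1840: fills the width, so the intermediate becomes 1840.00 × 788.57 — a scale of ×1.1091.
So the clip's width is 1066.50 × 1.1091 ≈ 1182.86.

1183 px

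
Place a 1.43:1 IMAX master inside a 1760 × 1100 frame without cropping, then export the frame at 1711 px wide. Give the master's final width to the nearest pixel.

Fitted into 1760×1100, the master spans the height; its width is 1100 × 1.430 ≈ 1573.00 px.
Resizing to 1711 px wide multiplies everything by 0.9722: 1573.00 → 1529.21 px.

1529 px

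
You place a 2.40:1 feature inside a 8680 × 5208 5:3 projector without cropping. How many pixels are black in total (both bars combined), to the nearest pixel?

13812773 pixels

2.40:1 (2.400) > 5:3 (1.667), so the feature fills the width.
That makes the image 3616.6667 px tall (8680 / 2.400).
5208 − 3616.6667 = 1591.3333 px of bars.
That's 1591.3333 × 8680 ≈ 13812773 black pixels.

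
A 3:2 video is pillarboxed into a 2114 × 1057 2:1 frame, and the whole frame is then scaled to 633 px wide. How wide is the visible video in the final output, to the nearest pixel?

475 px

At 2114×1057 the video is height-limited, so width = 1057 × 3/2 ≈ 1585.50 px.
Resizing to 633 px wide multiplies everything by 0.2994: 1585.50 → 474.75 px.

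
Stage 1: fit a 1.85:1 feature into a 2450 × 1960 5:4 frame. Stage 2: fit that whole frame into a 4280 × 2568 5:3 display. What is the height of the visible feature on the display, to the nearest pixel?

1.85:1 in 2450×1960: fills the width, so the feature is 2450.00 × 1324.32.
5:4 in 4280×2568: fills the height, so the intermediate becomes 3210.00 × 2568.00 — a scale of ×1.3102.
Applying the same ×1.3102: 1324.32 → 1735.14.

1735 px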